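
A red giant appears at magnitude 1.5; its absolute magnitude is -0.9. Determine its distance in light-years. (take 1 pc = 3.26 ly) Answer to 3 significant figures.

d ≈ 98.5 ly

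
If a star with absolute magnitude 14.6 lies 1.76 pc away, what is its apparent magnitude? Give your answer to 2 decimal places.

m = M + 5 log₁₀ d − 5 = 14.6 + 5·0.2455 − 5 = 10.828

m ≈ 10.83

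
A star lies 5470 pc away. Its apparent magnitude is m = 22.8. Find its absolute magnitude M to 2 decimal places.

5 log₁₀(d/10 pc) = 5 log₁₀(5470) − 5 = 13.690
M = m − 5 log₁₀(d/10) = 22.8 − 13.690 = 9.110

M ≈ 9.11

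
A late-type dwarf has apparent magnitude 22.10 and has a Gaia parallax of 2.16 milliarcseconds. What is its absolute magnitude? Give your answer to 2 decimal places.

M ≈ 13.77

p = 2.16 mas = 2.16×10^-3″ → d = 1/p = 463.0 pc
5 log₁₀(d/10 pc) = 5 log₁₀(463.0) − 5 = 8.328
M = m − 5 log₁₀(d/10) = 22.10 − 8.328 = 13.772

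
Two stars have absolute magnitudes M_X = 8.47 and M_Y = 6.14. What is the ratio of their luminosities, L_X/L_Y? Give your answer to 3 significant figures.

L_X/L_Y ≈ 0.117

ΔM = M_X − M_Y = 2.33
L_X/L_Y = 10^(−0.4 ΔM) = 10^-0.932 = 0.1169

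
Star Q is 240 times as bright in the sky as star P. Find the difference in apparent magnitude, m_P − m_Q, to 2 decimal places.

m_P − m_Q ≈ 5.95

Pogson: Δm = −2.5 log₁₀(ratio) = −2.5 log₁₀(240) = −2.5 × 2.3802 = -5.951
Star Q is brighter so has the smaller magnitude: m_P − m_Q is positive.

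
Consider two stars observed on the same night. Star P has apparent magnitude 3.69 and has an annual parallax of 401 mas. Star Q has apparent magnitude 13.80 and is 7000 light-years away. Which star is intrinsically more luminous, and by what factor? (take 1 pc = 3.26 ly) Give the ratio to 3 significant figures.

Star Q is more luminous, by a factor of 67.0.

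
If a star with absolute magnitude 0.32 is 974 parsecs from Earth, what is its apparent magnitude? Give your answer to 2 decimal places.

m = M + 5 log₁₀ d − 5 = 0.32 + 5·2.9886 − 5 = 10.263

m ≈ 10.26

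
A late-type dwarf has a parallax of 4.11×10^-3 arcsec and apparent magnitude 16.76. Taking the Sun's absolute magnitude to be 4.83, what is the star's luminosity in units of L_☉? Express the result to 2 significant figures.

L/L_☉ ≈ 0.010

d = 1/p = 1/4.11×10^-3″ = 243.3 pc
M = m − 5 log₁₀ d + 5 = 16.76 − 5·2.3862 + 5 = 9.829
M − M_☉ = 9.829 − 4.83 = 4.999
L/L_☉ = 10^(−0.4 × 4.999) = 0.01001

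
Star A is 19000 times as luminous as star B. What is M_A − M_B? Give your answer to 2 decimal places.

M_A − M_B ≈ -10.70

Pogson: ΔM = −2.5 log₁₀(ratio) = −2.5 log₁₀(19000) = −2.5 × 4.2788 = -10.697
Star A is brighter, so it has the smaller magnitude: the difference is negative.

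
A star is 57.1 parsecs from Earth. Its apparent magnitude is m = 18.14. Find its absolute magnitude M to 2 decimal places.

5 log₁₀(d/10 pc) = 5 log₁₀(57.10) − 5 = 3.783
M = m − 5 log₁₀(d/10) = 18.14 − 3.783 = 14.357

M ≈ 14.36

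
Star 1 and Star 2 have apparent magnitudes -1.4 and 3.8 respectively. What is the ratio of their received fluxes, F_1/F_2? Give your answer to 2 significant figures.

F_1/F_2 ≈ 120

Magnitude difference = -5.2
Flux ratio = 10^(−0.4 Δm) = 10^(−0.4 × -5.2) = 10^2.080 = 120.2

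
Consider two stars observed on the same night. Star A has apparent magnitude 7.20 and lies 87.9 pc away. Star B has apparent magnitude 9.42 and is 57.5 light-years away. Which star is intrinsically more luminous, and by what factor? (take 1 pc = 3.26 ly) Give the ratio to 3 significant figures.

Star A: M = m − 5 log₁₀ d + 5 = 7.20 − 5·1.9440 + 5 = 2.480
Star B: d = 57.5 ly / 3.26 = 17.64 pc
Star B: M = m − 5 log₁₀ d + 5 = 9.42 − 5·1.2465 + 5 = 8.188
ΔM = M_A − M_B = 2.480 − (8.188) = -5.708; smaller M is more luminous → Star A.
L ratio = 10^(0.4 |ΔM|) = 10^2.283 = 191.9

Star A is more luminous, by a factor of 192.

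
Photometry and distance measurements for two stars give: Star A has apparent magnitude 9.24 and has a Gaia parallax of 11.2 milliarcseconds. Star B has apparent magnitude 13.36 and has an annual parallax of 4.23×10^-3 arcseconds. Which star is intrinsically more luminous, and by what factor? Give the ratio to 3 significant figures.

Star A is more luminous, by a factor of 6.34.

Star A: p = 11.2 mas = 0.0112″ → d = 1/p = 89.29 pc
Star A: M = m − 5 log₁₀ d + 5 = 9.24 − 5·1.9508 + 5 = 4.486
Star B: d = 1/p = 1/4.23×10^-3″ = 236.4 pc
Star B: M = m − 5 log₁₀ d + 5 = 13.36 − 5·2.3737 + 5 = 6.492
ΔM = M_A − M_B = 4.486 − (6.492) = -2.006; smaller M is more luminous → Star A.
L ratio = 10^(0.4 |ΔM|) = 10^0.802 = 6.342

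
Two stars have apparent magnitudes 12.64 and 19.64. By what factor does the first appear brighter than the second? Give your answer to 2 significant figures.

630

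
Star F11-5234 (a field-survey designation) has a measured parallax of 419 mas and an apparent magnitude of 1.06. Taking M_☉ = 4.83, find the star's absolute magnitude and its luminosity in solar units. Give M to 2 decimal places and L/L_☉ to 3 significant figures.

d = 1/p = 1000/419 mas = 2.387 pc
M = m − 5 log₁₀ d + 5 = 1.06 − 5·0.3778 + 5 = 4.171
M − M_☉ = 4.171 − 4.83 = -0.659
L/L_☉ = 10^(−0.4 × -0.659) = 1.835

M ≈ 4.17; L/L_☉ ≈ 1.83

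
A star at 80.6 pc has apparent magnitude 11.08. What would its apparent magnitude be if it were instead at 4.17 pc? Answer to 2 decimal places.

m ≈ 4.65

Flux ∝ 1/d², so Δm = 5 log₁₀(d₂/d₁) = 5 log₁₀(4.17/80.6) = -6.431
m₂ = m₁ + Δm = 11.08 + (-6.431) = 4.649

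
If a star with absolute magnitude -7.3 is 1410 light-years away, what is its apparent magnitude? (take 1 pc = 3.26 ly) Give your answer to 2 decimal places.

m ≈ 0.88

d = 1410 ly / 3.26 = 432.5 pc
m = M + 5 log₁₀ d − 5 = -7.3 + 5·2.6360 − 5 = 0.880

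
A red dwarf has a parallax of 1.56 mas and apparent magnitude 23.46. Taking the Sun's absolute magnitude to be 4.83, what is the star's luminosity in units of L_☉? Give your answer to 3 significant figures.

d = 1/p = 1000/1.56 mas = 641.0 pc
M = m − 5 log₁₀ d + 5 = 23.46 − 5·2.8069 + 5 = 14.426
M − M_☉ = 14.426 − 4.83 = 9.596
L/L_☉ = 10^(−0.4 × 9.596) = 1.451×10^-4

L/L_☉ ≈ 1.45×10^-4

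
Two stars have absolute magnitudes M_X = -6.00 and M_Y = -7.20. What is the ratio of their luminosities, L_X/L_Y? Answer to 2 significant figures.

L_X/L_Y ≈ 0.33

ΔM = M_X − M_Y = 1.20
L_X/L_Y = 10^(−0.4 ΔM) = 10^-0.480 = 0.3311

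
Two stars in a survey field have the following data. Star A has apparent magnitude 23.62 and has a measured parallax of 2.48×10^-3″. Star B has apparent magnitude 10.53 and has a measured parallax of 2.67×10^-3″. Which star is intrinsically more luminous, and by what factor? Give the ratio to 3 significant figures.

Star B is more luminous, by a factor of 149000.

Star A: d = 1/p = 1/2.48×10^-3″ = 403.2 pc
Star A: M = m − 5 log₁₀ d + 5 = 23.62 − 5·2.6055 + 5 = 15.592
Star B: d = 1/p = 1/2.67×10^-3″ = 374.5 pc
Star B: M = m − 5 log₁₀ d + 5 = 10.53 − 5·2.5735 + 5 = 2.663
ΔM = M_A − M_B = 15.592 − (2.663) = 12.930; smaller M is more luminous → Star B.
L ratio = 10^(0.4 |ΔM|) = 10^5.172 = 148600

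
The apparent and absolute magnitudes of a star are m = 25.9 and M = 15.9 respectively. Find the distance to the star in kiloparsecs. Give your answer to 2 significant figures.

Distance modulus: m − M = 25.9 − (15.9) = 10.000
m − M = 5 log₁₀ d − 5
log₁₀ d = (m − M)/5 + 1 = 3.0000
d = 10^3.0000 = 1000 pc
= 1.000 kpc

d ≈ 1.0 kpc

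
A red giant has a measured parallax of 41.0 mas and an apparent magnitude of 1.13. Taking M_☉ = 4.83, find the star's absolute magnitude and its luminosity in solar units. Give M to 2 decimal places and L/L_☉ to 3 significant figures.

d = 1/p = 1000/41.0 mas = 24.39 pc
M = m − 5 log₁₀ d + 5 = 1.13 − 5·1.3872 + 5 = -0.806
M − M_☉ = -0.806 − 4.83 = -5.636
L/L_☉ = 10^(−0.4 × -5.636) = 179.7

M ≈ -0.81; L/L_☉ ≈ 180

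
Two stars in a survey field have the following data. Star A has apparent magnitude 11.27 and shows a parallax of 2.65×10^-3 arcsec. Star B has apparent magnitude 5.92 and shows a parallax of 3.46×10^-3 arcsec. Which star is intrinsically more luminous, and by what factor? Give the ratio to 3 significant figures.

Star B is more luminous, by a factor of 81.0.

Star A: d = 1/p = 1/2.65×10^-3″ = 377.4 pc
Star A: M = m − 5 log₁₀ d + 5 = 11.27 − 5·2.5768 + 5 = 3.386
Star B: d = 1/p = 1/3.46×10^-3″ = 289.0 pc
Star B: M = m − 5 log₁₀ d + 5 = 5.92 − 5·2.4609 + 5 = -1.385
ΔM = M_A − M_B = 3.386 − (-1.385) = 4.771; smaller M is more luminous → Star B.
L ratio = 10^(0.4 |ΔM|) = 10^1.908 = 80.97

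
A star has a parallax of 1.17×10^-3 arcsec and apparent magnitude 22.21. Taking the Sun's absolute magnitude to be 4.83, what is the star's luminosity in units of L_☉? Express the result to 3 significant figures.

L/L_☉ ≈ 8.16×10^-4

d = 1/p = 1/1.17×10^-3″ = 854.7 pc
M = m − 5 log₁₀ d + 5 = 22.21 − 5·2.9318 + 5 = 12.551
M − M_☉ = 12.551 − 4.83 = 7.721
L/L_☉ = 10^(−0.4 × 7.721) = 8.159×10^-4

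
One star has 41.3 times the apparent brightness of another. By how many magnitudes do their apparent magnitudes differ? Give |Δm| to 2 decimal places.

Pogson: Δm = −2.5 log₁₀(ratio) = −2.5 log₁₀(41.3) = −2.5 × 1.6160 = -4.040

|Δm| ≈ 4.04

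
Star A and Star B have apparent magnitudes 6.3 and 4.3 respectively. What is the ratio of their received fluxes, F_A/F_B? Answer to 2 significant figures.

F_A/F_B ≈ 0.16

Δm = 6.3 − (4.3) = 2.0
Flux ratio = 10^(−0.4 Δm) = 10^(−0.4 × 2.0) = 10^-0.800 = 0.1585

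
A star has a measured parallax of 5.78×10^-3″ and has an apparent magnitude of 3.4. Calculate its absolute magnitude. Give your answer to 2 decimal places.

M ≈ -2.79

d = 1/p = 1/5.78×10^-3″ = 173.0 pc
5 log₁₀(d/10 pc) = 5 log₁₀(173.0) − 5 = 6.190
M = m − 5 log₁₀(d/10) = 3.4 − 6.190 = -2.790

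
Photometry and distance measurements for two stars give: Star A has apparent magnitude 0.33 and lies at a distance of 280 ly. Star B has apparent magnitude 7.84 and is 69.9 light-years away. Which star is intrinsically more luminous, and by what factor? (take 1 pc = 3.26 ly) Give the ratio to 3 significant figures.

Star A is more luminous, by a factor of 16200.

Star A: d = 280 ly / 3.26 = 85.89 pc
Star A: M = m − 5 log₁₀ d + 5 = 0.33 − 5·1.9339 + 5 = -4.340
Star B: d = 69.9 ly / 3.26 = 21.44 pc
Star B: M = m − 5 log₁₀ d + 5 = 7.84 − 5·1.3313 + 5 = 6.184
ΔM = M_A − M_B = -4.340 − (6.184) = -10.523; smaller M is more luminous → Star A.
L ratio = 10^(0.4 |ΔM|) = 10^4.209 = 16190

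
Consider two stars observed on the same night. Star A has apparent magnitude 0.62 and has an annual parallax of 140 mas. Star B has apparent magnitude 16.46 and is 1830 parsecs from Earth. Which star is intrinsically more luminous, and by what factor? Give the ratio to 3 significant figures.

Star A: p = 140 mas = 0.140″ → d = 1/p = 7.143 pc
Star A: M = m − 5 log₁₀ d + 5 = 0.62 − 5·0.8539 + 5 = 1.351
Star B: M = m − 5 log₁₀ d + 5 = 16.46 − 5·3.2625 + 5 = 5.148
ΔM = M_A − M_B = 1.351 − (5.148) = -3.797; smaller M is more luminous → Star A.
L ratio = 10^(0.4 |ΔM|) = 10^1.519 = 33.02

Star A is more luminous, by a factor of 33.0.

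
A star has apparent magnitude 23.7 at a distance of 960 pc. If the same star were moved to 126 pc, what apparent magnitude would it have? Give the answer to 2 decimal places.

Flux ∝ 1/d², so Δm = 5 log₁₀(d₂/d₁) = 5 log₁₀(126/960) = -4.410
m₂ = m₁ + Δm = 23.7 + (-4.410) = 19.290

m ≈ 19.29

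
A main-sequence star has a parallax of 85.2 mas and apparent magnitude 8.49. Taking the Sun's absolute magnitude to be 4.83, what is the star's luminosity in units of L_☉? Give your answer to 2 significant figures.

L/L_☉ ≈ 0.047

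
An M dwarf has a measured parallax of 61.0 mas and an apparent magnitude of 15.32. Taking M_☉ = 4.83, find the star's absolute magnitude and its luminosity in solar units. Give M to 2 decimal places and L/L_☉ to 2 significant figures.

M ≈ 14.25; L/L_☉ ≈ 1.7×10^-4

d = 1/p = 1000/61.0 mas = 16.39 pc
M = m − 5 log₁₀ d + 5 = 15.32 − 5·1.2147 + 5 = 14.247
M − M_☉ = 14.247 − 4.83 = 9.417
L/L_☉ = 10^(−0.4 × 9.417) = 1.711×10^-4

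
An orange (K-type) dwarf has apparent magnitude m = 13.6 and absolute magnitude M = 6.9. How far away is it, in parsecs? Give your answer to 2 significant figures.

d ≈ 220 pc

μ = m − M = 6.700
m − M = 5 log₁₀ d − 5
log₁₀ d = (m − M)/5 + 1 = 2.3400
d = 10^2.3400 = 218.8 pc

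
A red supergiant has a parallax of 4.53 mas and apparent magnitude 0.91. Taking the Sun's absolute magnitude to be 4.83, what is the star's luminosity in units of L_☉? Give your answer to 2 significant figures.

d = 1/p = 1000/4.53 mas = 220.8 pc
M = m − 5 log₁₀ d + 5 = 0.91 − 5·2.3439 + 5 = -5.810
M − M_☉ = -5.810 − 4.83 = -10.640
L/L_☉ = 10^(−0.4 × -10.640) = 18020

L/L_☉ ≈ 18000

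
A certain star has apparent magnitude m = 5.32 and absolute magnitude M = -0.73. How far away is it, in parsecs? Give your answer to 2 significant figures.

d ≈ 160 pc

Distance modulus: m − M = 5.32 − (-0.73) = 6.050
m − M = 5 log₁₀ d − 5
log₁₀ d = (m − M)/5 + 1 = 2.2100
d = 10^2.2100 = 162.2 pc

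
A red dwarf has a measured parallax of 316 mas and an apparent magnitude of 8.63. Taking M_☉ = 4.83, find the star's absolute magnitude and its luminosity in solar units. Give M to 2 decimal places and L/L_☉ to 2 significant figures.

M ≈ 11.13; L/L_☉ ≈ 3.0×10^-3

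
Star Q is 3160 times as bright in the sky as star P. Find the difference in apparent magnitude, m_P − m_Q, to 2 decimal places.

Pogson: Δm = −2.5 log₁₀(ratio) = −2.5 log₁₀(3160) = −2.5 × 3.4997 = -8.749
Star Q is brighter so has the smaller magnitude: m_P − m_Q is positive.

m_P − m_Q ≈ 8.75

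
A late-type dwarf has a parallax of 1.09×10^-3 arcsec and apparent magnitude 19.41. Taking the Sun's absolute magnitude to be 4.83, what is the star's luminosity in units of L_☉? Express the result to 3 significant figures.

d = 1/p = 1/1.09×10^-3″ = 917.4 pc
M = m − 5 log₁₀ d + 5 = 19.41 − 5·2.9626 + 5 = 9.597
M − M_☉ = 9.597 − 4.83 = 4.767
L/L_☉ = 10^(−0.4 × 4.767) = 0.01239

L/L_☉ ≈ 0.0124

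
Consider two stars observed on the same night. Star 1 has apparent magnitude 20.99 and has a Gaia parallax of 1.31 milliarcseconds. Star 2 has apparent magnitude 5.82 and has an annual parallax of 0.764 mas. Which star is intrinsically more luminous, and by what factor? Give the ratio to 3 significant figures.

Star 1: p = 1.31 mas = 1.31×10^-3″ → d = 1/p = 763.4 pc
Star 1: M = m − 5 log₁₀ d + 5 = 20.99 − 5·2.8827 + 5 = 11.576
Star 2: p = 0.764 mas = 7.64×10^-4″ → d = 1/p = 1309 pc
Star 2: M = m − 5 log₁₀ d + 5 = 5.82 − 5·3.1169 + 5 = -4.765
ΔM = M_1 − M_2 = 11.576 − (-4.765) = 16.341; smaller M is more luminous → Star 2.
L ratio = 10^(0.4 |ΔM|) = 10^6.536 = 3.438×10^6

Star 2 is more luminous, by a factor of 3.44×10^6.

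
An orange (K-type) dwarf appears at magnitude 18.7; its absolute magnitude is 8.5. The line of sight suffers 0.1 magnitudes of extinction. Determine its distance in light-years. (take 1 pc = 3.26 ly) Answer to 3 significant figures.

d ≈ 3410 ly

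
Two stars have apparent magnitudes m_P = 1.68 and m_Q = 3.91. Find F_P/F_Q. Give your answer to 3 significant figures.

Magnitude difference = -2.23
Flux ratio = 10^(−0.4 Δm) = 10^(−0.4 × -2.23) = 10^0.892 = 7.798

F_P/F_Q ≈ 7.80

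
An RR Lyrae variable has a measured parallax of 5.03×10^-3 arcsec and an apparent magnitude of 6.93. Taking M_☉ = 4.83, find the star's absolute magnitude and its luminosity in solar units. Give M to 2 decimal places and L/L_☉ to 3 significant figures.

M ≈ 0.44; L/L_☉ ≈ 57.1

d = 1/p = 1/5.03×10^-3″ = 198.8 pc
M = m − 5 log₁₀ d + 5 = 6.93 − 5·2.2984 + 5 = 0.438
M − M_☉ = 0.438 − 4.83 = -4.392
L/L_☉ = 10^(−0.4 × -4.392) = 57.13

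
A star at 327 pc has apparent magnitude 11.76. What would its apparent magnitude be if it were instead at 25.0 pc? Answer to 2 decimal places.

Flux ∝ 1/d², so Δm = 5 log₁₀(d₂/d₁) = 5 log₁₀(25.0/327) = -5.583
m₂ = m₁ + Δm = 11.76 + (-5.583) = 6.177

m ≈ 6.18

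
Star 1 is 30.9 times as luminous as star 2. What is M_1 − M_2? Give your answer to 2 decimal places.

Pogson: ΔM = −2.5 log₁₀(ratio) = −2.5 log₁₀(30.9) = −2.5 × 1.4900 = -3.725
Star 1 is brighter, so it has the smaller magnitude: the difference is negative.

M_1 − M_2 ≈ -3.72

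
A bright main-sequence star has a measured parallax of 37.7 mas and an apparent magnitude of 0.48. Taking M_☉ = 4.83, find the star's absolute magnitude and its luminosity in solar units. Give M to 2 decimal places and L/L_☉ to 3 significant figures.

M ≈ -1.64; L/L_☉ ≈ 387

d = 1/p = 1000/37.7 mas = 26.53 pc
M = m − 5 log₁₀ d + 5 = 0.48 − 5·1.4237 + 5 = -1.638
M − M_☉ = -1.638 − 4.83 = -6.468
L/L_☉ = 10^(−0.4 × -6.468) = 386.6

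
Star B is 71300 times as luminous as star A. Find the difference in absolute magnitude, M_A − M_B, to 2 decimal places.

Pogson: ΔM = −2.5 log₁₀(ratio) = −2.5 log₁₀(71300) = −2.5 × 4.8531 = -12.133
Star B is brighter so has the smaller magnitude: M_A − M_B is positive.

M_A − M_B ≈ 12.13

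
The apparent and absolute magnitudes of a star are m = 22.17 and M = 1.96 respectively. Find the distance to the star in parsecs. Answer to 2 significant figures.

d ≈ 110000 pc

Distance modulus: m − M = 22.17 − (1.96) = 20.210
m − M = 5 log₁₀ d − 5
log₁₀ d = (m − M)/5 + 1 = 5.0420
d = 10^5.0420 = 110200 pc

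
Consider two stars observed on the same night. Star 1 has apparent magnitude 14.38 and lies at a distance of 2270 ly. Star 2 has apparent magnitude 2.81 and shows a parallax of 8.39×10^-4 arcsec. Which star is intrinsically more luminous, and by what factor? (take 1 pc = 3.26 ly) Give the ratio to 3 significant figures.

Star 2 is more luminous, by a factor of 124000.

Star 1: d = 2270 ly / 3.26 = 696.3 pc
Star 1: M = m − 5 log₁₀ d + 5 = 14.38 − 5·2.8428 + 5 = 5.166
Star 2: d = 1/p = 1/8.39×10^-4″ = 1192 pc
Star 2: M = m − 5 log₁₀ d + 5 = 2.81 − 5·3.0762 + 5 = -7.571
ΔM = M_1 − M_2 = 5.166 − (-7.571) = 12.737; smaller M is more luminous → Star 2.
L ratio = 10^(0.4 |ΔM|) = 10^5.095 = 124400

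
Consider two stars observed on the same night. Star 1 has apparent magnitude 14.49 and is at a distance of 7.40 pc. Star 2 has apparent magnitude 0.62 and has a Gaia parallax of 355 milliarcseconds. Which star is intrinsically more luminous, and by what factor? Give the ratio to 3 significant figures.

Star 2 is more luminous, by a factor of 51200.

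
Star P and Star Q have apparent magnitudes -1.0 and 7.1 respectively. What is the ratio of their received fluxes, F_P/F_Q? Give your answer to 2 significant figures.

F_P/F_Q ≈ 1700

Δm = -1.0 − (7.1) = -8.1
Flux ratio = 10^(−0.4 Δm) = 10^(−0.4 × -8.1) = 10^3.240 = 1738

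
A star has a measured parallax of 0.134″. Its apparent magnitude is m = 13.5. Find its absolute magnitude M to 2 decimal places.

d = 1/p = 1/0.134″ = 7.463 pc
5 log₁₀(d/10 pc) = 5 log₁₀(7.463) − 5 = -0.636
M = m − 5 log₁₀(d/10) = 13.5 + 0.636 = 14.136

M ≈ 14.14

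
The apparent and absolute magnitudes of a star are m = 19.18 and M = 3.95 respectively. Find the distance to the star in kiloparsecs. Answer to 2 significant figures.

d ≈ 11 kpc

μ = m − M = 15.230
m − M = 5 log₁₀ d − 5
log₁₀ d = (m − M)/5 + 1 = 4.0460
d = 10^4.0460 = 11120 pc
= 11.12 kpc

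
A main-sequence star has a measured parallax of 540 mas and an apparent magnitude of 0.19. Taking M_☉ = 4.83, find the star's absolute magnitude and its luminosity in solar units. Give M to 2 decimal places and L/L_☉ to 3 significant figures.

d = 1/p = 1000/540 mas = 1.852 pc
M = m − 5 log₁₀ d + 5 = 0.19 − 5·0.2676 + 5 = 3.852
M − M_☉ = 3.852 − 4.83 = -0.978
L/L_☉ = 10^(−0.4 × -0.978) = 2.462

M ≈ 3.85; L/L_☉ ≈ 2.46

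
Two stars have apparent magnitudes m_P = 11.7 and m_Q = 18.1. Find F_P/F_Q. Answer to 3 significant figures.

F_P/F_Q ≈ 363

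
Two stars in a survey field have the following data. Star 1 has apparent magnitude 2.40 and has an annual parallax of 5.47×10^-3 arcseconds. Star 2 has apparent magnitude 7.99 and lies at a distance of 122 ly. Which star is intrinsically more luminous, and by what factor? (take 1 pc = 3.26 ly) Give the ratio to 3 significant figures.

Star 1 is more luminous, by a factor of 4110.

Star 1: d = 1/p = 1/5.47×10^-3″ = 182.8 pc
Star 1: M = m − 5 log₁₀ d + 5 = 2.40 − 5·2.2620 + 5 = -3.910
Star 2: d = 122 ly / 3.26 = 37.42 pc
Star 2: M = m − 5 log₁₀ d + 5 = 7.99 − 5·1.5731 + 5 = 5.124
ΔM = M_1 − M_2 = -3.910 − (5.124) = -9.034; smaller M is more luminous → Star 1.
L ratio = 10^(0.4 |ΔM|) = 10^3.614 = 4109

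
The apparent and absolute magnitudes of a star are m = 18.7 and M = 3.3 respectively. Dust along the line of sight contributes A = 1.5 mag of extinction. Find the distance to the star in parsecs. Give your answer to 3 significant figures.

d ≈ 6030 pc

m − M = 5 log₁₀(d/10 pc) + A  ⇒  18.7 − (3.3) − 1.5 = 5 log₁₀(d/10)
13.900 = 5 log₁₀(d/10)
log₁₀ d = (m − M − A)/5 + 1 = 3.7800
d = 10^3.7800 = 6026 pc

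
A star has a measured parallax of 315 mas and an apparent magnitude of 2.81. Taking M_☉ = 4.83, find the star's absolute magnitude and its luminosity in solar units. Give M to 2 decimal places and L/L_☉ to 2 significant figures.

d = 1/p = 1000/315 mas = 3.175 pc
M = m − 5 log₁₀ d + 5 = 2.81 − 5·0.5017 + 5 = 5.302
M − M_☉ = 5.302 − 4.83 = 0.472
L/L_☉ = 10^(−0.4 × 0.472) = 0.6477

M ≈ 5.30; L/L_☉ ≈ 0.65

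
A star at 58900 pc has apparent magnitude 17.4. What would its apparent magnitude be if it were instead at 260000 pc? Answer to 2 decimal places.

Flux ∝ 1/d², so Δm = 5 log₁₀(d₂/d₁) = 5 log₁₀(260000/58900) = 3.224
m₂ = m₁ + Δm = 17.4 + (3.224) = 20.624

m ≈ 20.62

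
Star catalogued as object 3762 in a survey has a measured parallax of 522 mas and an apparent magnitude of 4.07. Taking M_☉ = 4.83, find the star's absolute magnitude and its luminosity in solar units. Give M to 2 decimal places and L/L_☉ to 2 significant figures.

M ≈ 7.66; L/L_☉ ≈ 0.074

d = 1/p = 1000/522 mas = 1.916 pc
M = m − 5 log₁₀ d + 5 = 4.07 − 5·0.2823 + 5 = 7.658
M − M_☉ = 7.658 − 4.83 = 2.828
L/L_☉ = 10^(−0.4 × 2.828) = 0.07390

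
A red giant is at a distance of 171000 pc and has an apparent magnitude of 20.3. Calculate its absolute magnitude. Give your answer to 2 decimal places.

5 log₁₀(d/10 pc) = 5 log₁₀(171000) − 5 = 21.165
M = m − 5 log₁₀(d/10) = 20.3 − 21.165 = -0.865

M ≈ -0.86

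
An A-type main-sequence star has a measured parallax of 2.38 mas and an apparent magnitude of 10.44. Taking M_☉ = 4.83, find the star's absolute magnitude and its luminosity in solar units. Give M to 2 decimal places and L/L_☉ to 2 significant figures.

M ≈ 2.32; L/L_☉ ≈ 10

d = 1/p = 1000/2.38 mas = 420.2 pc
M = m − 5 log₁₀ d + 5 = 10.44 − 5·2.6234 + 5 = 2.323
M − M_☉ = 2.323 − 4.83 = -2.507
L/L_☉ = 10^(−0.4 × -2.507) = 10.07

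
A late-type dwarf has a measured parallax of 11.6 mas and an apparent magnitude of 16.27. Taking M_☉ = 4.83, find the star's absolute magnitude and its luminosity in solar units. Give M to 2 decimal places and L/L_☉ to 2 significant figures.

d = 1/p = 1000/11.6 mas = 86.21 pc
M = m − 5 log₁₀ d + 5 = 16.27 − 5·1.9355 + 5 = 11.592
M − M_☉ = 11.592 − 4.83 = 6.762
L/L_☉ = 10^(−0.4 × 6.762) = 1.973×10^-3

M ≈ 11.59; L/L_☉ ≈ 2.0×10^-3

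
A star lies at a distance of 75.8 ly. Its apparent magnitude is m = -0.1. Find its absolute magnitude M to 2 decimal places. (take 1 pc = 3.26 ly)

d = 75.8 ly / 3.26 = 23.25 pc
5 log₁₀(d/10 pc) = 5 log₁₀(23.25) − 5 = 1.832
M = m − 5 log₁₀(d/10) = -0.1 − 1.832 = -1.932

M ≈ -1.93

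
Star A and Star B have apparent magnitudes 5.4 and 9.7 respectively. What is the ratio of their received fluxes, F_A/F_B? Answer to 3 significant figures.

Magnitude difference = -4.3
Flux ratio = 10^(−0.4 Δm) = 10^(−0.4 × -4.3) = 10^1.720 = 52.48

F_A/F_B ≈ 52.5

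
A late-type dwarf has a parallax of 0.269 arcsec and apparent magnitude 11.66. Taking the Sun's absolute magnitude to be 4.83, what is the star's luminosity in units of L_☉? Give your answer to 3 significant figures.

L/L_☉ ≈ 2.56×10^-4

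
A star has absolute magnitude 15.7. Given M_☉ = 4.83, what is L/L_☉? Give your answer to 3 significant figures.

M − M_☉ = 15.7 − 4.83 = 10.870
L/L_☉ = 10^(−0.4 (M − M_☉)) = 10^-4.348 = 4.487×10^-5

L/L_☉ ≈ 4.49×10^-5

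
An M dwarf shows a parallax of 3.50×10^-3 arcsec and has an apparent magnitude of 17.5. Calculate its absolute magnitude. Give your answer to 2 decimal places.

d = 1/p = 1/3.50×10^-3″ = 285.7 pc
5 log₁₀(d/10 pc) = 5 log₁₀(285.7) − 5 = 7.280
M = m − 5 log₁₀(d/10) = 17.5 − 7.280 = 10.220

M ≈ 10.22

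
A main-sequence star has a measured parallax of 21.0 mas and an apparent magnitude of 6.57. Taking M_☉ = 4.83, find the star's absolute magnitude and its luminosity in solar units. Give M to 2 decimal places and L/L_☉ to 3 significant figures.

M ≈ 3.18; L/L_☉ ≈ 4.57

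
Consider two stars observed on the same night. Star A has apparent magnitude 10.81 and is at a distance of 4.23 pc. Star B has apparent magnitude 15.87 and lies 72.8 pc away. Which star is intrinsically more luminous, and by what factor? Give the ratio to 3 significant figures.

Star B is more luminous, by a factor of 2.80.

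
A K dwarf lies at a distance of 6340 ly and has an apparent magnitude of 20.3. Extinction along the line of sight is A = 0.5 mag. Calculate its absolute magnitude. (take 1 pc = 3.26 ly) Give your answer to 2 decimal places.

M ≈ 8.36

d = 6340 ly / 3.26 = 1945 pc
5 log₁₀(d/10 pc) = 5 log₁₀(1945) − 5 = 11.444
M = m − 5 log₁₀(d/10) − A = 20.3 − 11.444 − 0.5 = 8.356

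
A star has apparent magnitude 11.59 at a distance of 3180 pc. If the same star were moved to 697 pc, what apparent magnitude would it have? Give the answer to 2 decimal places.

Flux ∝ 1/d², so Δm = 5 log₁₀(d₂/d₁) = 5 log₁₀(697/3180) = -3.296
m₂ = m₁ + Δm = 11.59 + (-3.296) = 8.294

m ≈ 8.29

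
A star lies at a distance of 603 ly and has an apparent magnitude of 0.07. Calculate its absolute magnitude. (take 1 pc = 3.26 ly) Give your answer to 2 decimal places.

M ≈ -6.27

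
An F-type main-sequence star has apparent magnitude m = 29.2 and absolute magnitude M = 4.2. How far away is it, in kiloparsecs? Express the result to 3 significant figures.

d ≈ 1000 kpc

μ = m − M = 25.000
m − M = 5 log₁₀ d − 5
log₁₀ d = (m − M)/5 + 1 = 6.0000
d = 10^6.0000 = 1.000×10^6 pc
= 1000 kpc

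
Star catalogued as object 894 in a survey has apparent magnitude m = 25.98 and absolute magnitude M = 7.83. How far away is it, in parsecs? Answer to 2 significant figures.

μ = m − M = 18.150
m − M = 5 log₁₀ d − 5
log₁₀ d = (m − M)/5 + 1 = 4.6300
d = 10^4.6300 = 42660 pc

d ≈ 43000 pc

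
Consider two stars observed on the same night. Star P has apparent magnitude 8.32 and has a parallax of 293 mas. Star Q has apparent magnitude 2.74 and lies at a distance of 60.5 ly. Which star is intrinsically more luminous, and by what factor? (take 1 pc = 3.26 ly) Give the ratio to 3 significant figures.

Star P: p = 293 mas = 0.293″ → d = 1/p = 3.413 pc
Star P: M = m − 5 log₁₀ d + 5 = 8.32 − 5·0.5331 + 5 = 10.654
Star Q: d = 60.5 ly / 3.26 = 18.56 pc
Star Q: M = m − 5 log₁₀ d + 5 = 2.74 − 5·1.2685 + 5 = 1.397
ΔM = M_P − M_Q = 10.654 − (1.397) = 9.257; smaller M is more luminous → Star Q.
L ratio = 10^(0.4 |ΔM|) = 10^3.703 = 5044

Star Q is more luminous, by a factor of 5040.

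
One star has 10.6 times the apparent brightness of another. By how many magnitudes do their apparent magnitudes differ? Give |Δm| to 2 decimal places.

Pogson: Δm = −2.5 log₁₀(ratio) = −2.5 log₁₀(10.6) = −2.5 × 1.0253 = -2.563

|Δm| ≈ 2.56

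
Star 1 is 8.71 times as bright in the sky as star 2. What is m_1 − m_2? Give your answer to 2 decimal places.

m_1 − m_2 ≈ -2.35

Pogson: Δm = −2.5 log₁₀(ratio) = −2.5 log₁₀(8.71) = −2.5 × 0.9400 = -2.350
Star 1 is brighter, so it has the smaller magnitude: the difference is negative.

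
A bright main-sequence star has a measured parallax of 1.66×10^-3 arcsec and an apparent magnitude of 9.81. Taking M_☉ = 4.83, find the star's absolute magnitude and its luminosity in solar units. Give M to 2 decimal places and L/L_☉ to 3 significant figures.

M ≈ 0.91; L/L_☉ ≈ 37.0

d = 1/p = 1/1.66×10^-3″ = 602.4 pc
M = m − 5 log₁₀ d + 5 = 9.81 − 5·2.7799 + 5 = 0.911
M − M_☉ = 0.911 − 4.83 = -3.919
L/L_☉ = 10^(−0.4 × -3.919) = 36.96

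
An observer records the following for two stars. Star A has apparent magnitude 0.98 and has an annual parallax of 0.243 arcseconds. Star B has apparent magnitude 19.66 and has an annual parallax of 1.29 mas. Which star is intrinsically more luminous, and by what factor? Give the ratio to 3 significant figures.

Star A is more luminous, by a factor of 836.

Star A: d = 1/p = 1/0.243″ = 4.115 pc
Star A: M = m − 5 log₁₀ d + 5 = 0.98 − 5·0.6144 + 5 = 2.908
Star B: p = 1.29 mas = 1.29×10^-3″ → d = 1/p = 775.2 pc
Star B: M = m − 5 log₁₀ d + 5 = 19.66 − 5·2.8894 + 5 = 10.213
ΔM = M_A − M_B = 2.908 − (10.213) = -7.305; smaller M is more luminous → Star A.
L ratio = 10^(0.4 |ΔM|) = 10^2.922 = 835.5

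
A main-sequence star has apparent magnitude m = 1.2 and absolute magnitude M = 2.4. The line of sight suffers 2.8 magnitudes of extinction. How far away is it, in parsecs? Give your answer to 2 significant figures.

d ≈ 1.6 pc

m − M = 5 log₁₀(d/10 pc) + A  ⇒  1.2 − (2.4) − 2.8 = 5 log₁₀(d/10)
-4.000 = 5 log₁₀(d/10)
log₁₀ d = (m − M − A)/5 + 1 = 0.2000
d = 10^0.2000 = 1.585 pc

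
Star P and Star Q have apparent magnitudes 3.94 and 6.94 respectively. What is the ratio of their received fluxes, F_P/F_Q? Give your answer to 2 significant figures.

F_P/F_Q ≈ 16

Δm = 3.94 − (6.94) = -3.00
Flux ratio = 10^(−0.4 Δm) = 10^(−0.4 × -3.00) = 10^1.200 = 15.85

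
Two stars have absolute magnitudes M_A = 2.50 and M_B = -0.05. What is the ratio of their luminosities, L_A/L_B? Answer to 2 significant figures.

L_A/L_B ≈ 0.095

ΔM = M_A − M_B = 2.55
L_A/L_B = 10^(−0.4 ΔM) = 10^-1.020 = 0.09550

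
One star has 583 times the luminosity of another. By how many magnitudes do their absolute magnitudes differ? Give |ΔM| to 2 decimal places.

|ΔM| ≈ 6.91

Pogson: ΔM = −2.5 log₁₀(ratio) = −2.5 log₁₀(583) = −2.5 × 2.7657 = -6.914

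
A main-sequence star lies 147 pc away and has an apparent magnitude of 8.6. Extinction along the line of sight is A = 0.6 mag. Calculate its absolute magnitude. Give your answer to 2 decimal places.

M ≈ 2.16

5 log₁₀(d/10 pc) = 5 log₁₀(147.0) − 5 = 5.837
M = m − 5 log₁₀(d/10) − A = 8.6 − 5.837 − 0.6 = 2.163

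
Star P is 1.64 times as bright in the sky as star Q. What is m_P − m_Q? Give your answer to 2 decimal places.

Pogson: Δm = −2.5 log₁₀(ratio) = −2.5 log₁₀(1.64) = −2.5 × 0.2148 = -0.537
Star P is brighter, so it has the smaller magnitude: the difference is negative.

m_P − m_Q ≈ -0.54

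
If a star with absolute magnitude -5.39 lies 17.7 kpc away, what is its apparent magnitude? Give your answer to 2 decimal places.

m ≈ 10.85

d = 17.7 kpc = 17700 pc
m = M + 5 log₁₀ d − 5 = -5.39 + 5·4.2480 − 5 = 10.850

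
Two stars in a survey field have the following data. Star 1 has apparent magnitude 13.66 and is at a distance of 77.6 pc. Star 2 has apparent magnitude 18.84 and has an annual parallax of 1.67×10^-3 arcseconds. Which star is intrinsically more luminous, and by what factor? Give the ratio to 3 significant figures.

Star 1 is more luminous, by a factor of 1.98.

Star 1: M = m − 5 log₁₀ d + 5 = 13.66 − 5·1.8899 + 5 = 9.211
Star 2: d = 1/p = 1/1.67×10^-3″ = 598.8 pc
Star 2: M = m − 5 log₁₀ d + 5 = 18.84 − 5·2.7773 + 5 = 9.954
ΔM = M_1 − M_2 = 9.211 − (9.954) = -0.743; smaller M is more luminous → Star 1.
L ratio = 10^(0.4 |ΔM|) = 10^0.297 = 1.982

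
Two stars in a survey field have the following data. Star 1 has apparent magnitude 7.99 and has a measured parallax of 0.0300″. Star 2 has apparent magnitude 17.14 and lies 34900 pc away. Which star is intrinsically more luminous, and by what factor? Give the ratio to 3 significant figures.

Star 2 is more luminous, by a factor of 240.

Star 1: d = 1/p = 1/0.0300″ = 33.33 pc
Star 1: M = m − 5 log₁₀ d + 5 = 7.99 − 5·1.5229 + 5 = 5.376
Star 2: M = m − 5 log₁₀ d + 5 = 17.14 − 5·4.5428 + 5 = -0.574
ΔM = M_1 − M_2 = 5.376 − (-0.574) = 5.950; smaller M is more luminous → Star 2.
L ratio = 10^(0.4 |ΔM|) = 10^2.380 = 239.8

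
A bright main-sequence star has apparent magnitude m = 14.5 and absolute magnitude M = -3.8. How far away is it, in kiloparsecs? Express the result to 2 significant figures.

μ = m − M = 18.300
m − M = 5 log₁₀ d − 5
log₁₀ d = (m − M)/5 + 1 = 4.6600
d = 10^4.6600 = 45710 pc
= 45.71 kpc

d ≈ 46 kpc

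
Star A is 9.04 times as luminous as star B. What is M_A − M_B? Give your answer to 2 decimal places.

M_A − M_B ≈ -2.39

Pogson: ΔM = −2.5 log₁₀(ratio) = −2.5 log₁₀(9.04) = −2.5 × 0.9562 = -2.390
Star A is brighter, so it has the smaller magnitude: the difference is negative.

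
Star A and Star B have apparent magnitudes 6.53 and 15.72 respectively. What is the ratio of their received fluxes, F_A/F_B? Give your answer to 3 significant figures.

Magnitude difference = -9.19
Flux ratio = 10^(−0.4 Δm) = 10^(−0.4 × -9.19) = 10^3.676 = 4742

F_A/F_B ≈ 4740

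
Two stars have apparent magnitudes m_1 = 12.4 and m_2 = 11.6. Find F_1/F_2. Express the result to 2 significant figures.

Δm = 12.4 − (11.6) = 0.8
Flux ratio = 10^(−0.4 Δm) = 10^(−0.4 × 0.8) = 10^-0.320 = 0.4786

F_1/F_2 ≈ 0.48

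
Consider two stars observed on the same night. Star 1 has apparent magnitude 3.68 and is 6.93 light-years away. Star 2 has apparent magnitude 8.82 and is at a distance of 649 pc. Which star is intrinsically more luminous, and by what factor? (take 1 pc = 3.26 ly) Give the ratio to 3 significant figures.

Star 1: d = 6.93 ly / 3.26 = 2.126 pc
Star 1: M = m − 5 log₁₀ d + 5 = 3.68 − 5·0.3275 + 5 = 7.042
Star 2: M = m − 5 log₁₀ d + 5 = 8.82 − 5·2.8122 + 5 = -0.241
ΔM = M_1 − M_2 = 7.042 − (-0.241) = 7.284; smaller M is more luminous → Star 2.
L ratio = 10^(0.4 |ΔM|) = 10^2.913 = 819.3

Star 2 is more luminous, by a factor of 819.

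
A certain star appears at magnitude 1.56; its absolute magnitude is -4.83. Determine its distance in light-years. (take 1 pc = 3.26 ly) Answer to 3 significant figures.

Distance modulus: m − M = 1.56 − (-4.83) = 6.390
m − M = 5 log₁₀ d − 5
log₁₀ d = (m − M)/5 + 1 = 2.2780
d = 10^2.2780 = 189.7 pc
= 618.3 ly

d ≈ 618 ly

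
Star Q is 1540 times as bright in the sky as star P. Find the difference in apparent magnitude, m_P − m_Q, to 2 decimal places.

m_P − m_Q ≈ 7.97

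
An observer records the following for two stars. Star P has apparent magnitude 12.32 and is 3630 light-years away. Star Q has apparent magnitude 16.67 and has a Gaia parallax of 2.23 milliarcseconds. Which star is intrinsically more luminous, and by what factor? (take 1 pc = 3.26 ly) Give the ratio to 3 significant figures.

Star P is more luminous, by a factor of 339.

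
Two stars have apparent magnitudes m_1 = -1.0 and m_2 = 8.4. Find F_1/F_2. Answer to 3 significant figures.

F_1/F_2 ≈ 5750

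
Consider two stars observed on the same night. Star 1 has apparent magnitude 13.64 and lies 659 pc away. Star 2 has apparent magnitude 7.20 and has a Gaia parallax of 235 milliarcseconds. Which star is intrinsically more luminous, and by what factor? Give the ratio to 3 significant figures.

Star 1 is more luminous, by a factor of 63.7.

Star 1: M = m − 5 log₁₀ d + 5 = 13.64 − 5·2.8189 + 5 = 4.546
Star 2: p = 235 mas = 0.235″ → d = 1/p = 4.255 pc
Star 2: M = m − 5 log₁₀ d + 5 = 7.20 − 5·0.6289 + 5 = 9.055
ΔM = M_1 − M_2 = 4.546 − (9.055) = -4.510; smaller M is more luminous → Star 1.
L ratio = 10^(0.4 |ΔM|) = 10^1.804 = 63.67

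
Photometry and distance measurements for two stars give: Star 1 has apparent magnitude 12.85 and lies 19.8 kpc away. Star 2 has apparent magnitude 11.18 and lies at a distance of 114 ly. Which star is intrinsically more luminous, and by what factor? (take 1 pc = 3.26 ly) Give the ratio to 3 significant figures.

Star 1 is more luminous, by a factor of 68900.

Star 1: d = 19.8 kpc = 19800 pc
Star 1: M = m − 5 log₁₀ d + 5 = 12.85 − 5·4.2967 + 5 = -3.633
Star 2: d = 114 ly / 3.26 = 34.97 pc
Star 2: M = m − 5 log₁₀ d + 5 = 11.18 − 5·1.5437 + 5 = 8.462
ΔM = M_1 − M_2 = -3.633 − (8.462) = -12.095; smaller M is more luminous → Star 1.
L ratio = 10^(0.4 |ΔM|) = 10^4.838 = 68860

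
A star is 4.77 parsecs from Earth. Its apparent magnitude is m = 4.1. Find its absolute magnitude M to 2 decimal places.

5 log₁₀(d/10 pc) = 5 log₁₀(4.770) − 5 = -1.607
M = m − 5 log₁₀(d/10) = 4.1 + 1.607 = 5.707

M ≈ 5.71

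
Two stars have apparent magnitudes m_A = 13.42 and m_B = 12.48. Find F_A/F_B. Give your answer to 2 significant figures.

F_A/F_B ≈ 0.42

Δm = 13.42 − (12.48) = 0.94
Flux ratio = 10^(−0.4 Δm) = 10^(−0.4 × 0.94) = 10^-0.376 = 0.4207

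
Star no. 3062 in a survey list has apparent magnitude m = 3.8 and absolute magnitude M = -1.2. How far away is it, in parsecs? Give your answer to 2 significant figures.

d ≈ 100 pc

μ = m − M = 5.000
m − M = 5 log₁₀ d − 5
log₁₀ d = (m − M)/5 + 1 = 2.0000
d = 10^2.0000 = 100.0 pc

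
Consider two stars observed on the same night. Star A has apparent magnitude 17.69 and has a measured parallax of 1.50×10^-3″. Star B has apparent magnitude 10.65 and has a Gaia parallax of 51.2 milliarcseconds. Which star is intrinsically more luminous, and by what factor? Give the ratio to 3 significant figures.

Star A is more luminous, by a factor of 1.78.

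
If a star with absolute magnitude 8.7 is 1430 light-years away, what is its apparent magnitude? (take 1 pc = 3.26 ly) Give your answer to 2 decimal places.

m ≈ 16.91

d = 1430 ly / 3.26 = 438.7 pc
m = M + 5 log₁₀ d − 5 = 8.7 + 5·2.6421 − 5 = 16.911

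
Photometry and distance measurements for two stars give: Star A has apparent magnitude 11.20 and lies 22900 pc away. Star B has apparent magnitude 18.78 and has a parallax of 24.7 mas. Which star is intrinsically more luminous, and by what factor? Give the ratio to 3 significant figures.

Star A is more luminous, by a factor of 3.44×10^8.

Star A: M = m − 5 log₁₀ d + 5 = 11.20 − 5·4.3598 + 5 = -5.599
Star B: p = 24.7 mas = 0.0247″ → d = 1/p = 40.49 pc
Star B: M = m − 5 log₁₀ d + 5 = 18.78 − 5·1.6073 + 5 = 15.743
ΔM = M_A − M_B = -5.599 − (15.743) = -21.343; smaller M is more luminous → Star A.
L ratio = 10^(0.4 |ΔM|) = 10^8.537 = 3.444×10^8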